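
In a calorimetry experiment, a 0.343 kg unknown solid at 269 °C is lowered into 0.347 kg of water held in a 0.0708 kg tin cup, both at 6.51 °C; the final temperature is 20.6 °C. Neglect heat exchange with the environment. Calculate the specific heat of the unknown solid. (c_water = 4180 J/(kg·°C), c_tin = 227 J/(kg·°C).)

Let T be the final temperature. ΣQ_i = 0:
0.343×c×(20.6 − 269) + 0.347×4180×(20.6 − 6.51) + 0.0708×227×(20.6 − 6.51) = 0
-85.2 c = -20663
c = -20663/-85.2 ≈ 242.5 J/(kg·°C)

c ≈ 243 J/(kg·°C)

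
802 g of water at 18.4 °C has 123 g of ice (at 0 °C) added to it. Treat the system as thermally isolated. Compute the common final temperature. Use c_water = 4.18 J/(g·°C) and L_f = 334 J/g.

T_f ≈ 5.3 °C

Taking heat into each body as positive, Σ m c ΔT = 0:
melt ice: 123·334 = 41082
  warm the meltwater: 514.14 T
  water cools: 802·4.18·(T − 18.4) = 3352.4(T − 18.4)
3866.5 T = 61683 − 41082 = 20601
T ≈ 5.33 °C (positive, so assuming full melt was valid).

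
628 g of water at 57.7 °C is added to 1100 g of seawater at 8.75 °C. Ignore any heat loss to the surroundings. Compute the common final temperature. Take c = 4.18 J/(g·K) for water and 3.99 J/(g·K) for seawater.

T_f ≈ 27.1 °C

Set heat shed by the hot body equal to heat absorbed by the cold body:
628·4.18·(57.7 − T) = 1100·3.99·(T − 8.75)
2625(57.7 − T) = 4389(T − 8.75)
7014 T = 189869  ⇒  T ≈ 27.07 °C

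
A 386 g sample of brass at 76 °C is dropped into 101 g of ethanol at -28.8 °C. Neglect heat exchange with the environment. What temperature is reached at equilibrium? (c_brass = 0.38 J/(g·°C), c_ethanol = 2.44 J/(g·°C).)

T_f is the heat-capacity-weighted average of the initial temperatures:
T_f = (146.68*76 + 246.44*(-28.8)) / (146.68 + 246.44)
    = 4050.2 / 393.12 ≈ 10.30 °C

T_f ≈ 10.3 °C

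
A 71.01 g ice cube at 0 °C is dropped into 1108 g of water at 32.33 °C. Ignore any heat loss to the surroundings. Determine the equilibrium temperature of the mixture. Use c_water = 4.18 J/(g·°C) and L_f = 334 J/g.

T_f ≈ 25.6 °C

Taking heat into each body as positive, Σ m c ΔT = 0:
melt ice: 71.01·334 = 23717; meltwater 0→T: 71.01·4.18·T = 296.82 T; water: 4631.4(T − 32.33)
4928.3 T = 149734 − 23717 = 126017
T ≈ 25.57 °C — above 0 °C, consistent with complete melting.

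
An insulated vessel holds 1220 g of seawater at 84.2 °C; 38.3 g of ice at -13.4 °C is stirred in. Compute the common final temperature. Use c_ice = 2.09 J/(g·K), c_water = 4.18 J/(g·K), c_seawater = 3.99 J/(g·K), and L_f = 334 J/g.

T_f ≈ 78.8 °C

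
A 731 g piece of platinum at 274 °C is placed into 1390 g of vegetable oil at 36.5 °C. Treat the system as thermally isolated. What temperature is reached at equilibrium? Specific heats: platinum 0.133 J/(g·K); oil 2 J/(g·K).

T_f ≈ 44.5 °C

Heat lost by the platinum equals heat gained by the oil:
731·0.133·(274 − T) = 1390·2·(T − 36.5)
97.22(274 − T) = 2780(T − 36.5)
2877.2 T = 128109  ⇒  T ≈ 44.53 °C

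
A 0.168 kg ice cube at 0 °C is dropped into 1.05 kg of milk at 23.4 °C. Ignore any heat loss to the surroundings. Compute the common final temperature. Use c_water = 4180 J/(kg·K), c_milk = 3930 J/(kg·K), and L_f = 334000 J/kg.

Conservation of energy gives ΣQ = 0:
fusion: m_ice L_f = 0.168·334000 = 56112
  warm the meltwater: 702.24 T
  milk cools: 1.05·3930·(T − 23.4) = 4126.5(T − 23.4)
4828.7 T = 96560 − 56112 = 40448
T ≈ 8.38 °C (positive, so assuming full melt was valid).

T_f ≈ 8.4 °C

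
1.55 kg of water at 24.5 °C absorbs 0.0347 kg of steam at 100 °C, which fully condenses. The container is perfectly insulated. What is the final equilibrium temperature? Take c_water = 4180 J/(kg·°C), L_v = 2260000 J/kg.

T_f ≈ 38.0 °C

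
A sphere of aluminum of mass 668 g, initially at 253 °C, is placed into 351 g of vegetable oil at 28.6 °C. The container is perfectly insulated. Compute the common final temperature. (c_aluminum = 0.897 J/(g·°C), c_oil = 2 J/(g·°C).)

Heat gained plus heat lost sum to zero:
668·0.897·(T − 253) + 351·2·(T − 28.6) = 0
599.2(T − 253) + 702(T − 28.6) = 0
(599.2 + 702) T = 599.2·253 + 702·28.6
T = 171674 / 1301.2 = 132 °C

T_f ≈ 131.9 °C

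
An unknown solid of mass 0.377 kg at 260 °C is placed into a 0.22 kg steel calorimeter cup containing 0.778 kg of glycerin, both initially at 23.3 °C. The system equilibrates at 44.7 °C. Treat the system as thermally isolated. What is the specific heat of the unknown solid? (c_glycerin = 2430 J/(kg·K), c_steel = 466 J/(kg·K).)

c ≈ 525 J/(kg·K)

Conservation of energy gives ΣQ = 0:
0.377×c×(44.7 − 260) + 0.778×2430×(44.7 − 23.3) + 0.22×466×(44.7 − 23.3) = 0
-81.17 c = -42651
c = -42651/-81.17 ≈ 525.5 J/(kg·K)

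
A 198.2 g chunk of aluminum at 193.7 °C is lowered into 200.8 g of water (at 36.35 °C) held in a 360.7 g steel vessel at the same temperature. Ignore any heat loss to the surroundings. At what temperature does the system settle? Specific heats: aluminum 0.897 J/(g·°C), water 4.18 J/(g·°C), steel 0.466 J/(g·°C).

T_f ≈ 60.0 °C

Heat gained plus heat lost sum to zero:
198.2×0.897×(T − 193.7) + 200.8×4.18×(T − 36.35) + 360.7×0.466×(T − 36.35) = 0
177.79(T − 193.7) + 839.34(T − 36.35) + 168.09(T − 36.35) = 0
(177.79 + 839.34 + 168.09) T = 177.79×193.7 + 839.34×36.35 + 168.09×36.35
T = 71057 / 1185.2 = 60 °C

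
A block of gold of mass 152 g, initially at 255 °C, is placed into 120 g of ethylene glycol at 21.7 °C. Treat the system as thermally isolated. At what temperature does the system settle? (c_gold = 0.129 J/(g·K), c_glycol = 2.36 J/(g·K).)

T_f ≈ 36.8 °C

Heat gained plus heat lost sum to zero:
152×0.129×(T − 255) + 120×2.36×(T − 21.7) = 0
19.61(T − 255) + 283.2(T − 21.7) = 0
(19.61 + 283.2) T = 19.61×255 + 283.2×21.7
T = 11145/302.81 ≈ 36.81 °C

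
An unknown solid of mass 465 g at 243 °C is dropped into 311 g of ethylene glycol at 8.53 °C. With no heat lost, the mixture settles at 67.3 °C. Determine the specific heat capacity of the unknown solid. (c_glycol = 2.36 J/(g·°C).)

m_s c (T_s − T_f) = m_glycol c_glycol (T_f − T_0):
465×c×(243 − 67.3) = 311×2.36×(67.3 − 8.53)
81700 c = 43135  ⇒  c ≈ 0.528 J/(g·°C)

c ≈ 0.528 J/(g·°C)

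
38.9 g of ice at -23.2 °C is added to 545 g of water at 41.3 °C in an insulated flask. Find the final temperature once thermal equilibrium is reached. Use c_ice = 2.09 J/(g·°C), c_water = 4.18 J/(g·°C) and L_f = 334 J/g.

T_f ≈ 32.5 °C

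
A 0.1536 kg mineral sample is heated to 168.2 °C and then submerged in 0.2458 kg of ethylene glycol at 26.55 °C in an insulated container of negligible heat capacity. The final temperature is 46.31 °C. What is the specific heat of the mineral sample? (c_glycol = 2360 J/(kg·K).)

c ≈ 612 J/(kg·K)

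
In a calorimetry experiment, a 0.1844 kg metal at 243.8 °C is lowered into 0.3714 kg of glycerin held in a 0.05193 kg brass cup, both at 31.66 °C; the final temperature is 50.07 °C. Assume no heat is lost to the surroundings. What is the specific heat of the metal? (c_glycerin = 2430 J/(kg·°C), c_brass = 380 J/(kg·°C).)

Heat gained plus heat lost sum to zero:
0.1844×c×(50.07 − 243.8) + 0.3714×2430×(50.07 − 31.66) + 0.05193×380×(50.07 − 31.66) = 0
-35.72 c = -16978
c = -16978/-35.72 ≈ 475.3 J/(kg·°C)

c ≈ 475 J/(kg·°C)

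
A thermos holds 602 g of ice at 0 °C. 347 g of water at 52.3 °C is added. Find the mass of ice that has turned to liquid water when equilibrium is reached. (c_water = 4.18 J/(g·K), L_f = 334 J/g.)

Cooling the water to 0 °C releases 347·4.18·52.3 = 75859 J.
To melt every bit of ice: 602·334 = 201068 J.
Since 75859 < 201068 J, not all the ice melts; equilibrium is at 0 °C.
Mass melted = 75859/334 ≈ 227.1 g.

m_melted ≈ 227 g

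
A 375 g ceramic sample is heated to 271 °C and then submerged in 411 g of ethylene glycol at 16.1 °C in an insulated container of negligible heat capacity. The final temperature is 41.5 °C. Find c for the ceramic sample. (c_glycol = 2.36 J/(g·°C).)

c ≈ 0.286 J/(g·°C)

m_s c (T_s − T_f) = m_glycol c_glycol (T_f − T_0):
375×c×(271 − 41.5) = 411×2.36×(41.5 − 16.1)
86062 c = 24637  ⇒  c ≈ 0.2863 J/(g·°C)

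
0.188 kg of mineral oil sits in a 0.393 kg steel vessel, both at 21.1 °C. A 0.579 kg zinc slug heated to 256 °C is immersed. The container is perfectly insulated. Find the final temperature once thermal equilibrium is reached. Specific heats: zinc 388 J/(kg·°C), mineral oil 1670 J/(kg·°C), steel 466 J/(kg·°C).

Net heat exchanged in the isolated system is zero:
0.579·388·(T − 256) + 0.188·1670·(T − 21.1) + 0.393·466·(T − 21.1) = 0
(224.65 + 313.96 + 183.14) T = 224.65·256 + 313.96·21.1 + 183.14·21.1
T = 68000/721.75 ≈ 94.22 °C

T_f ≈ 94.2 °C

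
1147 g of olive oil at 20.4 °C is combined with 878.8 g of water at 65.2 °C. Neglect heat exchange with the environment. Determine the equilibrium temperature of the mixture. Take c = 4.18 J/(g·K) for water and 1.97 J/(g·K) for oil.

Heat gained plus heat lost sum to zero:
878.8*4.18*(T − 65.2) + 1147*1.97*(T − 20.4) = 0
3673.4(T − 65.2) + 2259.6(T − 20.4) = 0
(3673.4 + 2259.6) T = 3673.4*65.2 + 2259.6*20.4
T ≈ 48.14 °C

T_f ≈ 48.1 °C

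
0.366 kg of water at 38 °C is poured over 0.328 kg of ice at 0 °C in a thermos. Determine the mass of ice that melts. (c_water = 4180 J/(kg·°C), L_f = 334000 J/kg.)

m_melted ≈ 0.174 kg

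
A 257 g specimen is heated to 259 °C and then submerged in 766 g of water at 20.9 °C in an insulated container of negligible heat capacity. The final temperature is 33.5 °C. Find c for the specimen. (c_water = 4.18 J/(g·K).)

c ≈ 0.696 J/(g·K)

Heat lost by the specimen = heat gained by the water:
257×c×(259 − 33.5) = 766×4.18×(33.5 − 20.9)
57954 c = 40344  ⇒  c ≈ 0.6961 J/(g·K)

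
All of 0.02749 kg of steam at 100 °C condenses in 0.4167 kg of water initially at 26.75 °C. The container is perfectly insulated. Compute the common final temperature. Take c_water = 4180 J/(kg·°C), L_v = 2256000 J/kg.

T_f ≈ 64.7 °C

Energy conservation, ΣQ = 0:
steam→water at 100 °C releases m L_v = 0.02749×2256000 = 62017; condensate cools 100→T: 0.02749×4180×(T − 100) = 114.91(T − 100); water warms: 0.4167×4180×(T − 26.75) = 1741.8(T − 26.75)
1856.7 T = 62017 + 11491 + 46593 = 120102
T ≈ 64.69 °C (< 100 °C, so full condensation is consistent).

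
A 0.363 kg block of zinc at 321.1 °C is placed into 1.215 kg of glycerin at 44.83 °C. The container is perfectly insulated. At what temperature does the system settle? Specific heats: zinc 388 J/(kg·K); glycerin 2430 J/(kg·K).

T_f ≈ 57.4 °C

T_f = Σ m_i c_i T_i / Σ m_i c_i:
T_f = (140.84*321.1 + 2952.5*44.83) / (140.84 + 2952.5)
    = 177583 / 3093.3 ≈ 57.41 °C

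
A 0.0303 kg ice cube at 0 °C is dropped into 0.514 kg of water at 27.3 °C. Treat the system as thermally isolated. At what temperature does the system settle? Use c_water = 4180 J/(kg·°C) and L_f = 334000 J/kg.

T_f ≈ 21.3 °C

Energy conservation, ΣQ = 0:
latent heat to melt: 0.0303×334000 = 10120; meltwater 0→T: 0.0303×4180×T = 126.65 T; water cools: 0.514×4180×(T − 27.3) = 2148.5(T − 27.3)
2275.2 T = 58655 − 10120 = 48534
T ≈ 21.33 °C. Since T > 0 °C, the all-ice-melts assumption holds.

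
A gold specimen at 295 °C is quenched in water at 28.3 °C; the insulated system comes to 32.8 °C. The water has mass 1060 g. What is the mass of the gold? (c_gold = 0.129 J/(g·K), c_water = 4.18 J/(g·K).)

m ≈ 589 g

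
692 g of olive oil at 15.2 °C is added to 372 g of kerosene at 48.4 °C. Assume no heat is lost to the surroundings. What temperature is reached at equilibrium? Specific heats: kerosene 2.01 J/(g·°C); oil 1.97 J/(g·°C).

T_f ≈ 27.0 °C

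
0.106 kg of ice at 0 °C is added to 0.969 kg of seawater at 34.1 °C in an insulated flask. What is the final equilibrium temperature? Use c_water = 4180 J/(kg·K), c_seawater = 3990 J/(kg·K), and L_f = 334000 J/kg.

T_f ≈ 22.4 °C

Taking heat into each body as positive, Σ m c ΔT = 0:
melt ice: 0.106·334000 = 35404
  meltwater 0→T: 0.106·4180·T = 443.08 T
  seawater: 3866.3(T − 34.1)
4309.4 T = 131841 − 35404 = 96437
T ≈ 22.38 °C. Since T > 0 °C, the all-ice-melts assumption holds.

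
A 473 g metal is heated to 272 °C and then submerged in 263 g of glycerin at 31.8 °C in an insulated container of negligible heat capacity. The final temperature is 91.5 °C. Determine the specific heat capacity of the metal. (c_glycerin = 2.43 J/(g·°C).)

Setting the total heat transfer to zero:
473·c·(91.5 − 272) + 263·2.43·(91.5 − 31.8) = 0
-85376 c = -38154
c = -38154/-85376 ≈ 0.4469 J/(g·°C)

c ≈ 0.447 J/(g·°C)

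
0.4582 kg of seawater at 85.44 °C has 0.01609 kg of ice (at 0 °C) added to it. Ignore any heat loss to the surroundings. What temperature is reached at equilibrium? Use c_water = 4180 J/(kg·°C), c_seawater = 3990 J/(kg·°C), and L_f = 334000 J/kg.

T_f ≈ 79.6 °C

Net heat exchanged in the isolated system is zero:
melt ice: 0.01609·334000 = 5374.1
  meltwater 0→T: 0.01609·4180·T = 67.26 T
  seawater cools: 0.4582·3990·(T − 85.44) = 1828.2(T − 85.44)
1895.5 T = 156203 − 5374.1 = 150829
T ≈ 79.57 °C. Since T > 0 °C, the all-ice-melts assumption holds.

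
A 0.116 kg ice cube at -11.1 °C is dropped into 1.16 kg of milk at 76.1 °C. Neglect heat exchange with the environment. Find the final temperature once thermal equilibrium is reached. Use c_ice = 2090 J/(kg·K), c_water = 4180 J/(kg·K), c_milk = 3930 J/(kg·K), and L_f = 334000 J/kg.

T_f ≈ 60.6 °C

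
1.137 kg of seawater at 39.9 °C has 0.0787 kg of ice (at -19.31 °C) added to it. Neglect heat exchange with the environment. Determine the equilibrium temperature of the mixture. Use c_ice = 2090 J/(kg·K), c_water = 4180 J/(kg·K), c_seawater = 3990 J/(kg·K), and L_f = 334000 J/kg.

T_f ≈ 31.1 °C

Conservation of energy gives ΣQ = 0:
warm ice to 0 °C: 0.0787·2090·(0 − (-19.31)) = 3176.2; latent heat to melt: 0.0787·334000 = 26286; meltwater 0→T: 0.0787·4180·T = 328.97 T; seawater cools: 1.137·3990·(T − 39.9) = 4536.6(T − 39.9)
4865.6 T = 181012 − 29462 = 151550
T ≈ 31.15 °C (positive, so assuming full melt was valid).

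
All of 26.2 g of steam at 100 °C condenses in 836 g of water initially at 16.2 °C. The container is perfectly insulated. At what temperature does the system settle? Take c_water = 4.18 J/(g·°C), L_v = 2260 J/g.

T_f ≈ 35.2 °C

Taking heat into each body as positive, Σ m c ΔT = 0:
latent heat released on condensation: 26.2·2260 = 59212
  condensate cools 100→T: 26.2·4.18·(T − 100) = 109.52(T − 100)
  original water: 3494.5(T − 16.2)
3604 T = 59212 + 10952 + 56611 = 126774
T ≈ 35.18 °C — below 100 °C, confirming all the steam condensed.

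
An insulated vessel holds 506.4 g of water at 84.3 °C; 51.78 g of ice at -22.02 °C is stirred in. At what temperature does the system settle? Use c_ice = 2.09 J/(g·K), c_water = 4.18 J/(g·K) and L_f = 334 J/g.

T_f ≈ 68.0 °C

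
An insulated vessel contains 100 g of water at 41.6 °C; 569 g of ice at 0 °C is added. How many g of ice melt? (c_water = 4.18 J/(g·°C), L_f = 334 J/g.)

m_melted ≈ 52.1 g

Cooling the water to 0 °C releases 100×4.18×41.6 = 17389 J.
Melting all 569 g of ice would need 569×334 = 190046 J.
17389 J < 190046 J, so only part of the ice melts and the system sits at 0 °C.
Mass melted = 17389/334 ≈ 52.06 g.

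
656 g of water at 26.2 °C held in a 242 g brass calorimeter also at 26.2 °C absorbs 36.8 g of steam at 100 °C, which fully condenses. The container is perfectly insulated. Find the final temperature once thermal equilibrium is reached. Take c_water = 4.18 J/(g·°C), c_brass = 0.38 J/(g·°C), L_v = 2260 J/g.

Taking heat into each body as positive, Σ m c ΔT = 0:
latent heat released on condensation: 36.8·2260 = 83168
  condensate cools 100→T: 36.8·4.18·(T − 100) = 153.82(T − 100)
  original water: 2742.1(T − 26.2)
  cup: 91.96(T − 26.2)
2987.9 T = 83168 + 15382 + 74252 = 172802
T ≈ 57.83 °C, under the boiling point, so the assumption holds.

T_f ≈ 57.8 °C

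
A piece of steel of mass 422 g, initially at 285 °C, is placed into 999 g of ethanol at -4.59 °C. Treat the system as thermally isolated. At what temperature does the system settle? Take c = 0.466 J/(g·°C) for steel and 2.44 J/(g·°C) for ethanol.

T_f ≈ 17.0 °C

Setting the total heat transfer to zero:
422*0.466*(T − 285) + 999*2.44*(T − (-4.59)) = 0
2634.2 T = 44857
T = 44857/2634.2 ≈ 17.03 °C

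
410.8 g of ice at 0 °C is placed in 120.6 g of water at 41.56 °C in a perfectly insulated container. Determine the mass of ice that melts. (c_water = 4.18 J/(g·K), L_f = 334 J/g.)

Water can give up m c ΔT = 120.6×4.18×41.56 = 20951 J before reaching 0 °C.
To melt every bit of ice: 410.8×334 = 137207 J.
Since 20951 < 137207 J, not all the ice melts; equilibrium is at 0 °C.
m_melted×334 = 20951  ⇒  m_melted ≈ 62.73 g.

m_melted ≈ 62.7 g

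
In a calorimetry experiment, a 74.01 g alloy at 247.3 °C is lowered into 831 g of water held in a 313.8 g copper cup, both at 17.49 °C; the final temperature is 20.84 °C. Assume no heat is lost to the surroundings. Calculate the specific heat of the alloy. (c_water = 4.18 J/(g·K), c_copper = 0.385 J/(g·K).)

Conservation of energy gives ΣQ = 0:
74.01×c×(20.84 − 247.3) + 831×4.18×(20.84 − 17.49) + 313.8×0.385×(20.84 − 17.49) = 0
-16760 c = -12041
c = -12041/-16760 ≈ 0.7184 J/(g·K)

c ≈ 0.718 J/(g·K)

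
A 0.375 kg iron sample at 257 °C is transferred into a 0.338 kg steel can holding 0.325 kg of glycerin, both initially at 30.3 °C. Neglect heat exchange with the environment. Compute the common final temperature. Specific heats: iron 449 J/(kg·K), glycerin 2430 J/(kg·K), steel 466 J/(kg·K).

T_f ≈ 64.5 °C

Let T be the final temperature. ΣQ_i = 0:
0.375*449*(T − 257) + 0.325*2430*(T − 30.3) + 0.338*466*(T − 30.3) = 0
168.38(T − 257) + 789.75(T − 30.3) + 157.51(T − 30.3) = 0
(168.38 + 789.75 + 157.51) T = 168.38*257 + 789.75*30.3 + 157.51*30.3
T = 71974 / 1115.6 = 64.5 °C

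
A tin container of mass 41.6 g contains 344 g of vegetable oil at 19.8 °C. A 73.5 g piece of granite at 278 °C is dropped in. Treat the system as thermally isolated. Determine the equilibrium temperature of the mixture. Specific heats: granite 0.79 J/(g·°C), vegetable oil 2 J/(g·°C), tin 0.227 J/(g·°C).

T_f ≈ 39.6 °C

Taking heat into each body as positive, Σ m c ΔT = 0:
73.5·0.79·(T − 278) + 344·2·(T − 19.8) + 41.6·0.227·(T − 19.8) = 0
58.07(T − 278) + 688(T − 19.8) + 9.443(T − 19.8) = 0
755.51 T = 29951
T = 29951 / 755.51 = 39.6 °C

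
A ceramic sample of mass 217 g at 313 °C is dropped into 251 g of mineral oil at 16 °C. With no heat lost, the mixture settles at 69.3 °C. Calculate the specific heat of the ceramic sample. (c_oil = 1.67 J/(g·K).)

c ≈ 0.422 J/(g·K)

Energy conservation, ΣQ = 0:
217×c×(69.3 − 313) + 251×1.67×(69.3 − 16) = 0
-52883 c = -22342
c = -22342/-52883 ≈ 0.4225 J/(g·K)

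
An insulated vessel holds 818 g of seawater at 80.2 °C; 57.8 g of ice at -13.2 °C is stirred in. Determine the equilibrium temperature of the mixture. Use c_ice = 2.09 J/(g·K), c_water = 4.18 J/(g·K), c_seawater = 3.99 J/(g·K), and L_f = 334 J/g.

T_f ≈ 68.7 °C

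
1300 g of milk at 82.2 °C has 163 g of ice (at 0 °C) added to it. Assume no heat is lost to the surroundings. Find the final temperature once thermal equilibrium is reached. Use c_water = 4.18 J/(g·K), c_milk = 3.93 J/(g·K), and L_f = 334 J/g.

T_f ≈ 63.1 °C

Net heat exchanged in the isolated system is zero:
fusion: m_ice L_f = 163·334 = 54442
  meltwater 0→T: 163·4.18·T = 681.34 T
  milk: 5109(T − 82.2)
5790.3 T = 419960 − 54442 = 365518
T ≈ 63.13 °C — above 0 °C, consistent with complete melting.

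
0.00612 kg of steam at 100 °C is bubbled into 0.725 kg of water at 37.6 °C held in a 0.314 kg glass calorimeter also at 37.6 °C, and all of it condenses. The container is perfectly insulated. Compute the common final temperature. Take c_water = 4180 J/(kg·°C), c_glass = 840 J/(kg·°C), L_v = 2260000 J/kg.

T_f ≈ 42.2 °C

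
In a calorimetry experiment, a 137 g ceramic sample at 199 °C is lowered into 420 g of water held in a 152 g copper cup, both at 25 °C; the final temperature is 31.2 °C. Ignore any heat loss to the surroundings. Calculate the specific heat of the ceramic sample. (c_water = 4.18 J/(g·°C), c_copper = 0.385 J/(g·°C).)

c ≈ 0.489 J/(g·°C)

Heat gained plus heat lost sum to zero:
137×c×(31.2 − 199) + 420×4.18×(31.2 − 25) + 152×0.385×(31.2 − 25) = 0
-22989 c = -11248
c = -11248/-22989 ≈ 0.4893 J/(g·°C)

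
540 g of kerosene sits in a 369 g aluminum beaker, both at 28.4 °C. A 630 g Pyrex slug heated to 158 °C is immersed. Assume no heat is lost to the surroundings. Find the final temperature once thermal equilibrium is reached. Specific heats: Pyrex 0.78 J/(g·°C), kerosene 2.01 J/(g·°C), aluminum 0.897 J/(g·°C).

Heat gained plus heat lost sum to zero:
630×0.78×(T − 158) + 540×2.01×(T − 28.4) + 369×0.897×(T − 28.4) = 0
(491.4 + 1085.4 + 330.99) T = 491.4×158 + 1085.4×28.4 + 330.99×28.4
T ≈ 61.78 °C

T_f ≈ 61.8 °C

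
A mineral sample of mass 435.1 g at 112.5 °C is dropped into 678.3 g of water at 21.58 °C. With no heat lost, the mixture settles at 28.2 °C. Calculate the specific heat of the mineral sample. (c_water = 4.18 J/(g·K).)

c ≈ 0.512 J/(g·K)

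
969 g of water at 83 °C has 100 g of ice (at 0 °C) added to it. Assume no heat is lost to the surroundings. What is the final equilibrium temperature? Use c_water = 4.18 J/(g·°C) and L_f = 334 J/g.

Energy conservation, ΣQ = 0:
fusion: m_ice L_f = 100×334 = 33400; warm the meltwater: 418 T; water cools: 969×4.18×(T − 83) = 4050.4(T − 83)
4468.4 T = 336185 − 33400 = 302785
T ≈ 67.76 °C (positive, so assuming full melt was valid).

T_f ≈ 67.8 °C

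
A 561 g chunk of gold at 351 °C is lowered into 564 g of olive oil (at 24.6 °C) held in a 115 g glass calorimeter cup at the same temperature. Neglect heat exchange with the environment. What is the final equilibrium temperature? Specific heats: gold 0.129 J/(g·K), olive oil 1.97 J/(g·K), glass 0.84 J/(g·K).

T_f ≈ 43.1 °C

Net heat exchanged in the isolated system is zero:
561·0.129·(T − 351) + 564·1.97·(T − 24.6) + 115·0.84·(T − 24.6) = 0
72.37(T − 351) + 1111.1(T − 24.6) + 96.6(T − 24.6) = 0
(72.37 + 1111.1 + 96.6) T = 72.37·351 + 1111.1·24.6 + 96.6·24.6
T = 55110 / 1280 = 43.1 °C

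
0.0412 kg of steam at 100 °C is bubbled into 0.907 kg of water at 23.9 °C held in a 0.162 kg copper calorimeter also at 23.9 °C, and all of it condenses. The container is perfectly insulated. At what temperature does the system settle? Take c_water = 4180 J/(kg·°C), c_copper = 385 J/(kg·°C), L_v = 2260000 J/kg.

T_f ≈ 50.3 °C

Energy balance with sensible and latent terms:
condense steam: −0.0412·2260000 = −93112
  condensate cools 100→T: 0.0412·4180·(T − 100) = 172.22(T − 100)
  water warms: 0.907·4180·(T − 23.9) = 3791.3(T − 23.9)
  copper cup: 0.162·385·(T − 23.9) = 62.37(T − 23.9)
4025.8 T = 93112 + 17222 + 92102 = 202435
T ≈ 50.28 °C (< 100 °C, so full condensation is consistent).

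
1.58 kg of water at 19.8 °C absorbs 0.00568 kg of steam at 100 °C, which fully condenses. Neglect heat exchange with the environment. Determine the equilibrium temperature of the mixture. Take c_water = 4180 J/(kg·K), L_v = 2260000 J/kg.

T_f ≈ 22.0 °C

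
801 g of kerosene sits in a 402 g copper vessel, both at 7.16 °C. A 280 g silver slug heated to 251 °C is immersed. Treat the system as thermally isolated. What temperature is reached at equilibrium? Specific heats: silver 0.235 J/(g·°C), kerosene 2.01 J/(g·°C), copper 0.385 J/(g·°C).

Energy conservation, ΣQ = 0:
280×0.235×(T − 251) + 801×2.01×(T − 7.16) + 402×0.385×(T − 7.16) = 0
65.8(T − 251) + 1610(T − 7.16) + 154.77(T − 7.16) = 0
1830.6 T = 29152
T = 29152 / 1830.6 = 15.9 °C

T_f ≈ 15.9 °C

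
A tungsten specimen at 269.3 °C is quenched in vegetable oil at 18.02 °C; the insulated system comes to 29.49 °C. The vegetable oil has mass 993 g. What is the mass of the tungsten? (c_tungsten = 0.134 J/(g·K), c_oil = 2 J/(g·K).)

m ≈ 709 g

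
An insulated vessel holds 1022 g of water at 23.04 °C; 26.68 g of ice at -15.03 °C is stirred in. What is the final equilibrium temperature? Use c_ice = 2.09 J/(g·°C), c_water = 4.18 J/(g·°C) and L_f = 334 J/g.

T_f ≈ 20.2 °C

Sum of m c ΔT and latent-heat terms is zero:
warm ice to 0 °C: 26.68×2.09×(0 − (-15.03)) = 838.09
  fusion: m_ice L_f = 26.68×334 = 8911.1
  meltwater 0→T: 26.68×4.18×T = 111.52 T
  water: 4272(T − 23.04)
4383.5 T = 98426 − 9749.2 = 88677
T ≈ 20.23 °C — above 0 °C, consistent with complete melting.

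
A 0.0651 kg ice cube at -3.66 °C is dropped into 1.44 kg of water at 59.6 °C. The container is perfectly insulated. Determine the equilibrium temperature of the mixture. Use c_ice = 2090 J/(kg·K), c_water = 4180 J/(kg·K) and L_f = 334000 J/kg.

Energy conservation, ΣQ = 0:
ice -3.66→0 °C: 0.0651×2090×3.66 = 497.98
  melt ice: 0.0651×334000 = 21743
  meltwater 0→T: 0.0651×4180×T = 272.12 T
  water cools: 1.44×4180×(T − 59.6) = 6019.2(T − 59.6)
6291.3 T = 358744 − 22241 = 336503
T ≈ 53.49 °C (positive, so assuming full melt was valid).

T_f ≈ 53.5 °C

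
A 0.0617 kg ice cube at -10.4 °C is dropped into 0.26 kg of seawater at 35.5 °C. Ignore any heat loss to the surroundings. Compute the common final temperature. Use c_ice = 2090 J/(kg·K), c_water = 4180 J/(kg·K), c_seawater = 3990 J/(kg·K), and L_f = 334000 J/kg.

Let T be the final temperature. ΣQ_i = 0:
ice -10.4→0 °C: 0.0617×2090×10.4 = 1341.1; latent heat to melt: 0.0617×334000 = 20608; warm the meltwater: 257.91 T; seawater: 1037.4(T − 35.5)
1295.3 T = 36828 − 21949 = 14879
T ≈ 11.49 °C (positive, so assuming full melt was valid).

T_f ≈ 11.5 °C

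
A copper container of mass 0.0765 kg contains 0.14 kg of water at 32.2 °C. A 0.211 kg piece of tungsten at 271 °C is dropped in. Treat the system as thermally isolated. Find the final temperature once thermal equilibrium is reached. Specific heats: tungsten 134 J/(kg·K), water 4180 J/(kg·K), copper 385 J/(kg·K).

T_f ≈ 42.7 °C

Energy conservation, ΣQ = 0:
0.211*134*(T − 271) + 0.14*4180*(T − 32.2) + 0.0765*385*(T − 32.2) = 0
28.27(T − 271) + 585.2(T − 32.2) + 29.45(T − 32.2) = 0
(28.27 + 585.2 + 29.45) T = 28.27*271 + 585.2*32.2 + 29.45*32.2
T = 27454 / 642.93 = 42.7 °C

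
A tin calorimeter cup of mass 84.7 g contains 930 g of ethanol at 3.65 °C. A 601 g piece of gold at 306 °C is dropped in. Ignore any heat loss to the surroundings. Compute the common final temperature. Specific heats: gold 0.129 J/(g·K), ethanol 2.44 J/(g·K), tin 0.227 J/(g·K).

T_f ≈ 13.6 °C

Let T be the final temperature. ΣQ_i = 0:
601×0.129×(T − 306) + 930×2.44×(T − 3.65) + 84.7×0.227×(T − 3.65) = 0
(77.53 + 2269.2 + 19.23) T = 77.53×306 + 2269.2×3.65 + 19.23×3.65
T = 32077/2366 ≈ 13.56 °C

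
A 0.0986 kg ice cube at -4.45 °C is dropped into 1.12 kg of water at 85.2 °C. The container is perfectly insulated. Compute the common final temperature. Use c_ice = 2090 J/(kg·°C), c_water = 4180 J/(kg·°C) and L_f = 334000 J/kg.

T_f ≈ 71.7 °C

Energy balance with sensible and latent terms:
warm ice to 0 °C: 0.0986×2090×(0 − (-4.45)) = 917.03
  latent heat to melt: 0.0986×334000 = 32932
  warm the meltwater: 412.15 T
  water: 4681.6(T − 85.2)
5093.7 T = 398872 − 33849 = 365023
T ≈ 71.66 °C (positive, so assuming full melt was valid).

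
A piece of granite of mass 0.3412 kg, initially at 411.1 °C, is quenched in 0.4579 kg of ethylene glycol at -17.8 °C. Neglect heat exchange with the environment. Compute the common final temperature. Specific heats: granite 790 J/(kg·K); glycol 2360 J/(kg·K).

T_f = Σ m_i c_i T_i / Σ m_i c_i:
T_f = (269.55×411.1 + 1080.6×(-17.8)) / (269.55 + 1080.6)
    = 91576 / 1350.2 ≈ 67.82 °C

T_f ≈ 67.8 °C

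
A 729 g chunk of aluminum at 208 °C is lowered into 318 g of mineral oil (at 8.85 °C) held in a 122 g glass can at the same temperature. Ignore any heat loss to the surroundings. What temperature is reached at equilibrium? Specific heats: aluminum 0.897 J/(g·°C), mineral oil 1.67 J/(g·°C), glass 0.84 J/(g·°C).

T_f ≈ 110.0 °C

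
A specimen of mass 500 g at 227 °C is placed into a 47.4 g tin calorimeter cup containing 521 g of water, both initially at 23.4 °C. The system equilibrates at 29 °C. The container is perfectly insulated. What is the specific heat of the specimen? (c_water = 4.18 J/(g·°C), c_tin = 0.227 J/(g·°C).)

c ≈ 0.124 J/(g·°C)

Energy conservation, ΣQ = 0:
500×c×(29 − 227) + 521×4.18×(29 − 23.4) + 47.4×0.227×(29 − 23.4) = 0
-99000 c = -12256
c = -12256/-99000 ≈ 0.1238 J/(g·°C)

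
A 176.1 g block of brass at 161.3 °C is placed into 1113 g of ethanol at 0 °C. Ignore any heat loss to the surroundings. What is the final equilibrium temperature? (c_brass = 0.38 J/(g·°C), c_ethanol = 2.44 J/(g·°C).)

T_f ≈ 3.9 °C

Set heat shed by the hot body equal to heat absorbed by the cold body:
176.1×0.38×(161.3 − T) = 1113×2.44×(T − 0)
66.92(161.3 − T) = 2715.7(T − 0)
2782.6 T = 10794  ⇒  T ≈ 3.88 °C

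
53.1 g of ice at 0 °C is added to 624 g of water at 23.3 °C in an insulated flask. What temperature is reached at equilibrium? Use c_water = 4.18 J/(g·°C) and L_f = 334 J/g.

Taking heat into each body as positive, Σ m c ΔT = 0:
fusion: m_ice L_f = 53.1·334 = 17735; warm the meltwater: 221.96 T; water cools: 624·4.18·(T − 23.3) = 2608.3(T − 23.3)
2830.3 T = 60774 − 17735 = 43038
T ≈ 15.21 °C — above 0 °C, consistent with complete melting.

T_f ≈ 15.2 °C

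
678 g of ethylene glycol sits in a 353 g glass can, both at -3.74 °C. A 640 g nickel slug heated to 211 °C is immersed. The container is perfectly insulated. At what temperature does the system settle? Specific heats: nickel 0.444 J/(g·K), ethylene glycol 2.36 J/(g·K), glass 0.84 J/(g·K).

T_f ≈ 24.2 °C

Net heat exchanged in the isolated system is zero:
640×0.444×(T − 211) + 678×2.36×(T − (-3.74)) + 353×0.84×(T − (-3.74)) = 0
284.16(T − 211) + 1600.1(T − (-3.74)) + 296.52(T − (-3.74)) = 0
(284.16 + 1600.1 + 296.52) T = 284.16×211 + 1600.1×(-3.74) + 296.52×(-3.74)
T = 52864 / 2180.8 = 24.2 °C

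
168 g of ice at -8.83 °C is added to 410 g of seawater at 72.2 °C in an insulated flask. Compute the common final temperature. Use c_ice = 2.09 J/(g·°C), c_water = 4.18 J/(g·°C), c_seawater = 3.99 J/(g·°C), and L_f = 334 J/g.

Setting the total heat transfer to zero:
ice -8.83→0 °C: 168·2.09·8.83 = 3100.4; latent heat to melt: 168·334 = 56112; warm the meltwater: 702.24 T; seawater cools: 410·3.99·(T − 72.2) = 1635.9(T − 72.2)
2338.1 T = 118112 − 59212 = 58900
T ≈ 25.19 °C. Since T > 0 °C, the all-ice-melts assumption holds.

T_f ≈ 25.2 °C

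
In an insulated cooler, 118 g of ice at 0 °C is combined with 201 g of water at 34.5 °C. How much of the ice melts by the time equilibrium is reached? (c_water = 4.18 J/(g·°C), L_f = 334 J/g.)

m_melted ≈ 86.8 g

Heat available from the water dropping to 0 °C: 201×4.18×34.5 = 28986 J.
Fully melting the ice requires m_ice L_f = 118×334 = 39412 J.
28986 J < 39412 J, so only part of the ice melts and the system sits at 0 °C.
m_melt = 28986 / L_f = 86.79 g.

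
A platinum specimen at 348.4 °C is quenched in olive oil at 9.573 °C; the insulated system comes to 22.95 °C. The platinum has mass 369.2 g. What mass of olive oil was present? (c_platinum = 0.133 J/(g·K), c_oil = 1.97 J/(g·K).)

Heat gained plus heat lost sum to zero:
369.2×0.133×(22.95 − 348.4) + m×1.97×(22.95 − 9.573) = 0
26.35 m = 15981
m = 15981/26.35 ≈ 606.4 g

m ≈ 606 g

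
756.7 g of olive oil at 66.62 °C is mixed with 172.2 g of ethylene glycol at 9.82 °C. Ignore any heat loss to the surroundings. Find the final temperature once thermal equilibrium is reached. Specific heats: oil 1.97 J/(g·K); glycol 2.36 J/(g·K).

With ΣQ=0 the equilibrium temperature is the m·c-weighted mean:
T_f = (1490.7·66.62 + 406.39·9.82) / (1490.7 + 406.39)
    = 103301 / 1897.1 ≈ 54.45 °C

T_f ≈ 54.5 °C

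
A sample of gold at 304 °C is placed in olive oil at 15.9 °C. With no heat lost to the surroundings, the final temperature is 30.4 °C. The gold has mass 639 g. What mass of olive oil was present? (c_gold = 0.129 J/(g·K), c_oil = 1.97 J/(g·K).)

Heat lost by the gold = heat gained by the oil:
639·0.129·(304 − 30.4) = m·1.97·(30.4 − 15.9)
28.56 m = 22553  ⇒  m ≈ 789.5 g

m ≈ 790 g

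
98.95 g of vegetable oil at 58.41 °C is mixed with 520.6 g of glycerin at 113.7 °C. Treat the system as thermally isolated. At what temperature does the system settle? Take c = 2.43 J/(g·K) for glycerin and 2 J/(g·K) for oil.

T_f ≈ 106.2 °C

|Q_glycerin| = |Q_oil|:
520.6·2.43·(113.7 − T) = 98.95·2·(T − 58.41)
1265.1(113.7 − T) = 197.9(T − 58.41)
1463 T = 155396  ⇒  T ≈ 106.22 °C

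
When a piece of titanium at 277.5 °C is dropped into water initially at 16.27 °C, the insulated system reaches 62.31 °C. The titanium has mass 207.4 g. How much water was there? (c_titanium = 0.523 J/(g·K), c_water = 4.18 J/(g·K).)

m ≈ 121 g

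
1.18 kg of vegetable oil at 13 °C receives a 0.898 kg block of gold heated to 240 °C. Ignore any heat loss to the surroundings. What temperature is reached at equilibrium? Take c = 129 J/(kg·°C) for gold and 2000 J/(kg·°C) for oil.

T_f ≈ 23.6 °C

Setting the total heat transfer to zero:
0.898·129·(T − 240) + 1.18·2000·(T − 13) = 0
(115.84 + 2360) T = 115.84·240 + 2360·13
T ≈ 23.62 °C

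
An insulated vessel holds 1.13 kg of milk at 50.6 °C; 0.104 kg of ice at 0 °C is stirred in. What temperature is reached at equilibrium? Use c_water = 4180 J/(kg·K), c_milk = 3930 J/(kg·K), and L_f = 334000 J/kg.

Taking heat into each body as positive, Σ m c ΔT = 0:
fusion: m_ice L_f = 0.104×334000 = 34736; meltwater 0→T: 0.104×4180×T = 434.72 T; milk cools: 1.13×3930×(T − 50.6) = 4440.9(T − 50.6)
4875.6 T = 224710 − 34736 = 189974
T ≈ 38.96 °C — above 0 °C, consistent with complete melting.

T_f ≈ 39.0 °C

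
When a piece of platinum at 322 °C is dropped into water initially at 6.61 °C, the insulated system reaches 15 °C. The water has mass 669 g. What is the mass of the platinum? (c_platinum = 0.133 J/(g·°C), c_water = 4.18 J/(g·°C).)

m ≈ 575 g

|Q_platinum| = |Q_water|:
m×0.133×(322 − 15) = 669×4.18×(15 − 6.61)
40.83 m = 23462  ⇒  m ≈ 574.6 g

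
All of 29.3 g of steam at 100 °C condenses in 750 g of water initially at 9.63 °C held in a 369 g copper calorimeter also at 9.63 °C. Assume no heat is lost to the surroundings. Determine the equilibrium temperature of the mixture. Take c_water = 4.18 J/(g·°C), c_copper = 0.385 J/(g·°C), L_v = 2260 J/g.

Setting the total heat transfer to zero:
latent heat released on condensation: 29.3·2260 = 66218; condensed water 100 °C→T: 122.47(T − 100); original water: 3135(T − 9.63); cup: 142.06(T − 9.63)
3399.5 T = 66218 + 12247 + 31558 = 110024
T ≈ 32.36 °C — below 100 °C, confirming all the steam condensed.

T_f ≈ 32.4 °C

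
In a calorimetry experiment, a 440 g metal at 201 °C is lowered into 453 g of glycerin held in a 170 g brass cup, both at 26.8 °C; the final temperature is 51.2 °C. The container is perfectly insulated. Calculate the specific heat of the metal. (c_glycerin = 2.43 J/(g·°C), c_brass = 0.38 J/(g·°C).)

c ≈ 0.431 J/(g·°C)

Conservation of energy gives ΣQ = 0:
440×c×(51.2 − 201) + 453×2.43×(51.2 − 26.8) + 170×0.38×(51.2 − 26.8) = 0
-65912 c = -28436
c = -28436/-65912 ≈ 0.4314 J/(g·°C)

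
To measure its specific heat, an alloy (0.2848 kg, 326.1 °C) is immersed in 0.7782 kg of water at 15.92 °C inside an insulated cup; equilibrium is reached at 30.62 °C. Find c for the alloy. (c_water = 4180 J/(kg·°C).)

Energy conservation, ΣQ = 0:
0.2848·c·(30.62 − 326.1) + 0.7782·4180·(30.62 − 15.92) = 0
-84.15 c = -47817
c = -47817/-84.15 ≈ 568.2 J/(kg·°C)

c ≈ 568 J/(kg·°C)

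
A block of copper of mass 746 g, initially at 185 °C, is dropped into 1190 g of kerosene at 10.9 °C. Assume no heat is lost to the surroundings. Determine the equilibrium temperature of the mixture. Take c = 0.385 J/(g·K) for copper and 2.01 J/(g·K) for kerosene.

T_f ≈ 29.6 °C

Heat gained plus heat lost sum to zero:
746·0.385·(T − 185) + 1190·2.01·(T − 10.9) = 0
2679.1 T = 79206
T = 79206 / 2679.1 = 29.6 °C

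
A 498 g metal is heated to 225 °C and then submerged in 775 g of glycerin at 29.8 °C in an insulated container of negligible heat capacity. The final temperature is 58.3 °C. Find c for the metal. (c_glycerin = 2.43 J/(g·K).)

c ≈ 0.647 J/(g·K)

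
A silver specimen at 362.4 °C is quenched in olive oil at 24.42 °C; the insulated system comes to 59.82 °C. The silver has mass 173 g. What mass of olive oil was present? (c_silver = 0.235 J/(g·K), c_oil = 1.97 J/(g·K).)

|Q_silver| = |Q_oil|:
173×0.235×(362.4 − 59.82) = m×1.97×(59.82 − 24.42)
69.74 m = 12301  ⇒  m ≈ 176.4 g

m ≈ 176 g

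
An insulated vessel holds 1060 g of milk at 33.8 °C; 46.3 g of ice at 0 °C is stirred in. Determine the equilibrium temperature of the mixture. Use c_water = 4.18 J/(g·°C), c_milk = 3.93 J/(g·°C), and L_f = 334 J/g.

Conservation of energy gives ΣQ = 0:
melt ice: 46.3×334 = 15464
  meltwater 0→T: 46.3×4.18×T = 193.53 T
  milk: 4165.8(T − 33.8)
4359.3 T = 140804 − 15464 = 125340
T ≈ 28.75 °C — above 0 °C, consistent with complete melting.

T_f ≈ 28.8 °C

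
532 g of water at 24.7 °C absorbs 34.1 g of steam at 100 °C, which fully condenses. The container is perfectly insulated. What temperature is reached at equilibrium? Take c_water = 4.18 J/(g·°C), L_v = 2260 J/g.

Sum of m c ΔT and latent-heat terms is zero:
latent heat released on condensation: 34.1×2260 = 77066
  condensate cools 100→T: 34.1×4.18×(T − 100) = 142.54(T − 100)
  water warms: 532×4.18×(T − 24.7) = 2223.8(T − 24.7)
2366.3 T = 77066 + 14254 + 54927 = 146247
T ≈ 61.80 °C (< 100 °C, so full condensation is consistent).

T_f ≈ 61.8 °C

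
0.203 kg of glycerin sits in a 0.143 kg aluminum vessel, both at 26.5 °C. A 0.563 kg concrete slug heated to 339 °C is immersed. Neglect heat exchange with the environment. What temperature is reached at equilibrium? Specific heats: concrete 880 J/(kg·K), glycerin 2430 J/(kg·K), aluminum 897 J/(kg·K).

T_f ≈ 165.1 °C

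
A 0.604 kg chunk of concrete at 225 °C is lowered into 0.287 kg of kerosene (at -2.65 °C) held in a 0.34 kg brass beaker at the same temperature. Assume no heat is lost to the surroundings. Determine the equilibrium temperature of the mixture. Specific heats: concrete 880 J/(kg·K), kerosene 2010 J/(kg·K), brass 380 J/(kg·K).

Heat gained plus heat lost sum to zero:
0.604*880*(T − 225) + 0.287*2010*(T − (-2.65)) + 0.34*380*(T − (-2.65)) = 0
531.52(T − 225) + 576.87(T − (-2.65)) + 129.2(T − (-2.65)) = 0
1237.6 T = 117721
T ≈ 95.12 °C

T_f ≈ 95.1 °C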